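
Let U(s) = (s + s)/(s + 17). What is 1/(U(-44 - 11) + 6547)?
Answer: 19/124448 ≈ 0.00015267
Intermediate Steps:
U(s) = 2*s/(17 + s) (U(s) = (2*s)/(17 + s) = 2*s/(17 + s))
1/(U(-44 - 11) + 6547) = 1/(2*(-44 - 11)/(17 + (-44 - 11)) + 6547) = 1/(2*(-55)/(17 - 55) + 6547) = 1/(2*(-55)/(-38) + 6547) = 1/(2*(-55)*(-1/38) + 6547) = 1/(55/19 + 6547) = 1/(124448/19) = 19/124448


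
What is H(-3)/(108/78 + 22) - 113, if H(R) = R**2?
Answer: -34235/304 ≈ -112.62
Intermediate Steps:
H(-3)/(108/78 + 22) - 113 = (-3)**2/(108/78 + 22) - 113 = 9/(108*(1/78) + 22) - 113 = 9/(18/13 + 22) - 113 = 9/(304/13) - 113 = (13/304)*9 - 113 = 117/304 - 113 = -34235/304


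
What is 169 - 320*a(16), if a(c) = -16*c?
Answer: 82089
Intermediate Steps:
169 - 320*a(16) = 169 - (-5120)*16 = 169 - 320*(-256) = 169 + 81920 = 82089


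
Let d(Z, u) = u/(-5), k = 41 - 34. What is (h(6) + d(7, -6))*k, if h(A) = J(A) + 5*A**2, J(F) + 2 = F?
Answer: 6482/5 ≈ 1296.4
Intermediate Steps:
k = 7
J(F) = -2 + F
d(Z, u) = -u/5 (d(Z, u) = u*(-1/5) = -u/5)
h(A) = -2 + A + 5*A**2 (h(A) = (-2 + A) + 5*A**2 = -2 + A + 5*A**2)
(h(6) + d(7, -6))*k = ((-2 + 6 + 5*6**2) - 1/5*(-6))*7 = ((-2 + 6 + 5*36) + 6/5)*7 = ((-2 + 6 + 180) + 6/5)*7 = (184 + 6/5)*7 = (926/5)*7 = 6482/5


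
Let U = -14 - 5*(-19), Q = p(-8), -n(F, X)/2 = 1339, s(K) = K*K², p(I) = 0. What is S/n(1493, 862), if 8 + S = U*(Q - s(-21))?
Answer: -750133/2678 ≈ -280.11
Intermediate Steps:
s(K) = K³
n(F, X) = -2678 (n(F, X) = -2*1339 = -2678)
Q = 0
U = 81 (U = -14 + 95 = 81)
S = 750133 (S = -8 + 81*(0 - 1*(-21)³) = -8 + 81*(0 - 1*(-9261)) = -8 + 81*(0 + 9261) = -8 + 81*9261 = -8 + 750141 = 750133)
S/n(1493, 862) = 750133/(-2678) = 750133*(-1/2678) = -750133/2678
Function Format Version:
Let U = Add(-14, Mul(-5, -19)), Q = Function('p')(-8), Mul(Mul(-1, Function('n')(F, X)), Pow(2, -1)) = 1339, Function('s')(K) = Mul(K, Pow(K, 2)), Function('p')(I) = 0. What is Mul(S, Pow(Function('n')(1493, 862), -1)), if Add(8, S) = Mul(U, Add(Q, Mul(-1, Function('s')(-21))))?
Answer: Rational(-750133, 2678) ≈ -280.11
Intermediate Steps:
Function('s')(K) = Pow(K, 3)
Function('n')(F, X) = -2678 (Function('n')(F, X) = Mul(-2, 1339) = -2678)
Q = 0
U = 81 (U = Add(-14, 95) = 81)
S = 750133 (S = Add(-8, Mul(81, Add(0, Mul(-1, Pow(-21, 3))))) = Add(-8, Mul(81, Add(0, Mul(-1, -9261)))) = Add(-8, Mul(81, Add(0, 9261))) = Add(-8, Mul(81, 9261)) = Add(-8, 750141) = 750133)
Mul(S, Pow(Function('n')(1493, 862), -1)) = Mul(750133, Pow(-2678, -1)) = Mul(750133, Rational(-1, 2678)) = Rational(-750133, 2678)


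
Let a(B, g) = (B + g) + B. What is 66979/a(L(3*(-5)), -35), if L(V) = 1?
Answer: -6089/3 ≈ -2029.7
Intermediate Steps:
a(B, g) = g + 2*B
66979/a(L(3*(-5)), -35) = 66979/(-35 + 2*1) = 66979/(-35 + 2) = 66979/(-33) = 66979*(-1/33) = -6089/3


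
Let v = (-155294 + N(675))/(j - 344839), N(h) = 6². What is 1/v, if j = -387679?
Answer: 366259/77629 ≈ 4.7181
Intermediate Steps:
N(h) = 36
v = 77629/366259 (v = (-155294 + 36)/(-387679 - 344839) = -155258/(-732518) = -155258*(-1/732518) = 77629/366259 ≈ 0.21195)
1/v = 1/(77629/366259) = 366259/77629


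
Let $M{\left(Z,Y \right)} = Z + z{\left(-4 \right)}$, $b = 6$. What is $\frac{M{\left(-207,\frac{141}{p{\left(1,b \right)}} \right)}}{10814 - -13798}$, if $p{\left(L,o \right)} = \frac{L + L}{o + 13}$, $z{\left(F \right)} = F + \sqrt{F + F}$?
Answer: $- \frac{211}{24612} + \frac{i \sqrt{2}}{12306} \approx -0.0085731 + 0.00011492 i$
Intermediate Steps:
$z{\left(F \right)} = F + \sqrt{2} \sqrt{F}$ ($z{\left(F \right)} = F + \sqrt{2 F} = F + \sqrt{2} \sqrt{F}$)
$p{\left(L,o \right)} = \frac{2 L}{13 + o}$
$M{\left(Z,Y \right)} = -4 + Z + 2 i \sqrt{2}$ ($M{\left(Z,Y \right)} = Z - \left(4 - \sqrt{2} \sqrt{-4}\right) = Z - \left(4 - \sqrt{2} \cdot 2 i\right) = Z - \left(4 - 2 i \sqrt{2}\right) = -4 + Z + 2 i \sqrt{2}$)
$\frac{M{\left(-207,\frac{141}{p{\left(1,b \right)}} \right)}}{10814 - -13798} = \frac{-4 - 207 + 2 i \sqrt{2}}{10814 - -13798} = \frac{-211 + 2 i \sqrt{2}}{10814 + 13798} = \frac{-211 + 2 i \sqrt{2}}{24612} = \left(-211 + 2 i \sqrt{2}\right) \frac{1}{24612} = - \frac{211}{24612} + \frac{i \sqrt{2}}{12306}$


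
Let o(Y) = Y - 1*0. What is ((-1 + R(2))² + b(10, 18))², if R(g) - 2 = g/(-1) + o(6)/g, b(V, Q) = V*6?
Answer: 4096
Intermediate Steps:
b(V, Q) = 6*V
o(Y) = Y (o(Y) = Y + 0 = Y)
R(g) = 2 - g + 6/g (R(g) = 2 + (g/(-1) + 6/g) = 2 + (g*(-1) + 6/g) = 2 + (-g + 6/g) = 2 - g + 6/g)
((-1 + R(2))² + b(10, 18))² = ((-1 + (2 - 1*2 + 6/2))² + 6*10)² = ((-1 + (2 - 2 + 6*(½)))² + 60)² = ((-1 + (2 - 2 + 3))² + 60)² = ((-1 + 3)² + 60)² = (2² + 60)² = (4 + 60)² = 64² = 4096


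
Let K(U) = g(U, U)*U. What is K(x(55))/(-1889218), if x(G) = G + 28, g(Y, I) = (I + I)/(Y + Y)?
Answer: -83/1889218 ≈ -4.3934e-5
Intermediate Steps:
g(Y, I) = I/Y (g(Y, I) = (2*I)/((2*Y)) = (2*I)*(1/(2*Y)) = I/Y)
x(G) = 28 + G
K(U) = U (K(U) = (U/U)*U = 1*U = U)
K(x(55))/(-1889218) = (28 + 55)/(-1889218) = 83*(-1/1889218) = -83/1889218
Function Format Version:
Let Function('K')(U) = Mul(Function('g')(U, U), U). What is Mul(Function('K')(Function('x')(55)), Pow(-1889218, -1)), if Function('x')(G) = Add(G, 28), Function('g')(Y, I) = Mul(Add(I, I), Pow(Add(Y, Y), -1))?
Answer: Rational(-83, 1889218) ≈ -4.3934e-5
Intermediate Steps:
Function('g')(Y, I) = Mul(I, Pow(Y, -1)) (Function('g')(Y, I) = Mul(Mul(2, I), Pow(Mul(2, Y), -1)) = Mul(Mul(2, I), Mul(Rational(1, 2), Pow(Y, -1))) = Mul(I, Pow(Y, -1)))
Function('x')(G) = Add(28, G)
Function('K')(U) = U (Function('K')(U) = Mul(Mul(U, Pow(U, -1)), U) = Mul(1, U) = U)
Mul(Function('K')(Function('x')(55)), Pow(-1889218, -1)) = Mul(Add(28, 55), Pow(-1889218, -1)) = Mul(83, Rational(-1, 1889218)) = Rational(-83, 1889218)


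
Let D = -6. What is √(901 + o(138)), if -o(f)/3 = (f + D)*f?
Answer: I*√53747 ≈ 231.83*I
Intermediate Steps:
o(f) = -3*f*(-6 + f) (o(f) = -3*(f - 6)*f = -3*(-6 + f)*f = -3*f*(-6 + f))
√(901 + o(138)) = √(901 + 3*138*(6 - 1*138)) = √(901 + 3*138*(6 - 138)) = √(901 + 3*138*(-132)) = √(901 - 54648) = √(-53747) = I*√53747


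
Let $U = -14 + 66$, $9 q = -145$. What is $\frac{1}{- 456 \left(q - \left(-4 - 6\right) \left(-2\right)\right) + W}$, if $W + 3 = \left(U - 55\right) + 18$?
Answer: $\frac{3}{49436} \approx 6.0685 \cdot 10^{-5}$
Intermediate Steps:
$q = - \frac{145}{9}$ ($q = \frac{1}{9} \left(-145\right) = - \frac{145}{9} \approx -16.111$)
$U = 52$
$W = 12$ ($W = -3 + \left(\left(52 - 55\right) + 18\right) = -3 + \left(-3 + 18\right) = -3 + 15 = 12$)
$\frac{1}{- 456 \left(q - \left(-4 - 6\right) \left(-2\right)\right) + W} = \frac{1}{- 456 \left(- \frac{145}{9} - \left(-4 - 6\right) \left(-2\right)\right) + 12} = \frac{1}{- 456 \left(- \frac{145}{9} - \left(-10\right) \left(-2\right)\right) + 12} = \frac{1}{- 456 \left(- \frac{145}{9} - 20\right) + 12} = \frac{1}{\left(-456\right) \left(- \frac{325}{9}\right) + 12} = \frac{1}{\frac{49400}{3} + 12} = \frac{1}{\frac{49436}{3}} = \frac{3}{49436}$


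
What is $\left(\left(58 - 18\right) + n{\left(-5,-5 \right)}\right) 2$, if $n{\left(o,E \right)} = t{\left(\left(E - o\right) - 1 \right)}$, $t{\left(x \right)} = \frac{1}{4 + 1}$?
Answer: $\frac{402}{5} \approx 80.4$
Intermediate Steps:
$t{\left(x \right)} = \frac{1}{5}$
$n{\left(o,E \right)} = \frac{1}{5}$
$\left(\left(58 - 18\right) + n{\left(-5,-5 \right)}\right) 2 = \left(\left(58 - 18\right) + \frac{1}{5}\right) 2 = \left(40 + \frac{1}{5}\right) 2 = \frac{201}{5} \cdot 2 = \frac{402}{5}$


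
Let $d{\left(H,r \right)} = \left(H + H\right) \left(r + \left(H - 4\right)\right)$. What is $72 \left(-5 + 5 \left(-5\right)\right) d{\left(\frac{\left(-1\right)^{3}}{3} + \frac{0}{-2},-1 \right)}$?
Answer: $-7680$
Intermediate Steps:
$d{\left(H,r \right)} = 2 H \left(-4 + H + r\right)$ ($d{\left(H,r \right)} = 2 H \left(r + \left(-4 + H\right)\right) = 2 H \left(-4 + H + r\right)$)
$72 \left(-5 + 5 \left(-5\right)\right) d{\left(\frac{\left(-1\right)^{3}}{3} + \frac{0}{-2},-1 \right)} = 72 \left(-5 + 5 \left(-5\right)\right) 2 \left(\frac{\left(-1\right)^{3}}{3} + \frac{0}{-2}\right) \left(-4 + \left(\frac{\left(-1\right)^{3}}{3} + \frac{0}{-2}\right) - 1\right) = 72 \left(-5 - 25\right) 2 \left(\left(-1\right) \frac{1}{3} + 0 \left(- \frac{1}{2}\right)\right) \left(-4 + \left(\left(-1\right) \frac{1}{3} + 0 \left(- \frac{1}{2}\right)\right) - 1\right) = 72 \left(-30\right) 2 \left(- \frac{1}{3} + 0\right) \left(-4 + \left(- \frac{1}{3} + 0\right) - 1\right) = - 2160 \cdot 2 \left(- \frac{1}{3}\right) \left(-4 - \frac{1}{3} - 1\right) = - 2160 \cdot 2 \left(- \frac{1}{3}\right) \left(- \frac{16}{3}\right) = \left(-2160\right) \frac{32}{9} = -7680$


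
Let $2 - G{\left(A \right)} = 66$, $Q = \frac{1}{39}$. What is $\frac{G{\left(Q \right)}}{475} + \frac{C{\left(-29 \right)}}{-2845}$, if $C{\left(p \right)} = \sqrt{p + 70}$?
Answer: $- \frac{64}{475} - \frac{\sqrt{41}}{2845} \approx -0.13699$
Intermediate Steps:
$C{\left(p \right)} = \sqrt{70 + p}$
$Q = \frac{1}{39} \approx 0.025641$
$G{\left(A \right)} = -64$ ($G{\left(A \right)} = 2 - 66 = -64$)
$\frac{G{\left(Q \right)}}{475} + \frac{C{\left(-29 \right)}}{-2845} = - \frac{64}{475} + \frac{\sqrt{70 - 29}}{-2845} = \left(-64\right) \frac{1}{475} + \sqrt{41} \left(- \frac{1}{2845}\right) = - \frac{64}{475} - \frac{\sqrt{41}}{2845}$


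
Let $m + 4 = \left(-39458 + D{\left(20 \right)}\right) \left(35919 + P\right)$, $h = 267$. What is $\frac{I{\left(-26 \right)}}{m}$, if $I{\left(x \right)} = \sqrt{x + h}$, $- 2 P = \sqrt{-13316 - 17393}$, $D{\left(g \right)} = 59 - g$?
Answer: $- \frac{5663564260 \sqrt{241}}{8019037749199177649} - \frac{78838 i \sqrt{7400869}}{8019037749199177649} \approx -1.0964 \cdot 10^{-8} - 2.6746 \cdot 10^{-11} i$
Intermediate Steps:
$P = - \frac{i \sqrt{30709}}{2}$ ($P = - \frac{\sqrt{-13316 - 17393}}{2} = - \frac{\sqrt{-30709}}{2} = - \frac{i \sqrt{30709}}{2} \approx - 87.62 i$)
$I{\left(x \right)} = \sqrt{267 + x}$ ($I{\left(x \right)} = \sqrt{x + 267} = \sqrt{267 + x}$)
$m = -1415891065 + \frac{39419 i \sqrt{30709}}{2}$ ($m = -4 + \left(-39458 + \left(59 - 20\right)\right) \left(35919 - \frac{i \sqrt{30709}}{2}\right) = -4 + \left(-39458 + 39\right) \left(35919 - \frac{i \sqrt{30709}}{2}\right) = -4 - 39419 \left(35919 - \frac{i \sqrt{30709}}{2}\right) = -4 - \left(1415891061 - \frac{39419 i \sqrt{30709}}{2}\right) = -1415891065 + \frac{39419 i \sqrt{30709}}{2} \approx -1.4159 \cdot 10^{9} + 3.4539 \cdot 10^{6} i$)
$\frac{I{\left(-26 \right)}}{m} = \frac{\sqrt{267 - 26}}{-1415891065 + \frac{39419 i \sqrt{30709}}{2}} = \frac{\sqrt{241}}{-1415891065 + \frac{39419 i \sqrt{30709}}{2}}$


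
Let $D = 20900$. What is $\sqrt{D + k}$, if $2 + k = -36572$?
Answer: $i \sqrt{15674} \approx 125.2 i$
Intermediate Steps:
$k = -36574$ ($k = -2 - 36572 = -36574$)
$\sqrt{D + k} = \sqrt{20900 - 36574} = \sqrt{-15674} = i \sqrt{15674}$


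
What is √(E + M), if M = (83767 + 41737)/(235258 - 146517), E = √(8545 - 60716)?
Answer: √(11137350464 + 7874965081*I*√52171)/88741 ≈ 10.72 + 10.654*I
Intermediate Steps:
E = I*√52171 (E = √(-52171) = I*√52171 ≈ 228.41*I)
M = 125504/88741 ≈ 1.4143
√(E + M) = √(I*√52171 + 125504/88741) = √(125504/88741 + I*√52171)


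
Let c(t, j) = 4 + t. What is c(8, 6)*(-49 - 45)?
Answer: -1128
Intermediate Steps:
c(8, 6)*(-49 - 45) = (4 + 8)*(-49 - 45) = 12*(-94) = -1128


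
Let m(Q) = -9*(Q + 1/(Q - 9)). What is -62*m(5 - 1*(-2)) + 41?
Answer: 3668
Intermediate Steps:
m(Q) = -9*Q - 9/(-9 + Q) (m(Q) = -9*(Q + 1/(-9 + Q)) = -9*Q - 9/(-9 + Q))
-62*m(5 - 1*(-2)) + 41 = -558*(-1 - (5 - 1*(-2))² + 9*(5 - 1*(-2)))/(-9 + (5 - 1*(-2))) + 41 = -558*(-1 - (5 + 2)² + 9*(5 + 2))/(-9 + (5 + 2)) + 41 = -558*(-1 - 1*7² + 9*7)/(-9 + 7) + 41 = -558*(-1 - 1*49 + 63)/(-2) + 41 = -558*(-1)*(-1 - 49 + 63)/2 + 41 = -558*(-1)*13/2 + 41 = -62*(-117/2) + 41 = 3627 + 41 = 3668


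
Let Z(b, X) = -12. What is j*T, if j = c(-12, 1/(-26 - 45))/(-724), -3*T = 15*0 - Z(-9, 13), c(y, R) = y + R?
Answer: -853/12851 ≈ -0.066376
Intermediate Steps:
c(y, R) = R + y
T = -4 (T = -(15*0 - 1*(-12))/3 = -(0 + 12)/3 = -⅓*12 = -4)
j = 853/51404 (j = (1/(-26 - 45) - 12)/(-724) = (1/(-71) - 12)*(-1/724) = (-1/71 - 12)*(-1/724) = -853/71*(-1/724) = 853/51404 ≈ 0.016594)
j*T = (853/51404)*(-4) = -853/12851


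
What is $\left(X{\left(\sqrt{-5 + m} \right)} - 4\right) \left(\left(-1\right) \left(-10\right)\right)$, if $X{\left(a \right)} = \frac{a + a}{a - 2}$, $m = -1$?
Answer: $-28 - 4 i \sqrt{6} \approx -28.0 - 9.798 i$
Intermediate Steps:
$X{\left(a \right)} = \frac{2 a}{-2 + a}$
$\left(X{\left(\sqrt{-5 + m} \right)} - 4\right) \left(\left(-1\right) \left(-10\right)\right) = \left(\frac{2 \sqrt{-5 - 1}}{-2 + \sqrt{-5 - 1}} - 4\right) \left(\left(-1\right) \left(-10\right)\right) = \left(\frac{2 \sqrt{-6}}{-2 + \sqrt{-6}} - 4\right) 10 = \left(\frac{2 i \sqrt{6}}{-2 + i \sqrt{6}} - 4\right) 10 = \left(-4 + \frac{2 i \sqrt{6}}{-2 + i \sqrt{6}}\right) 10 = -40 + \frac{20 i \sqrt{6}}{-2 + i \sqrt{6}}$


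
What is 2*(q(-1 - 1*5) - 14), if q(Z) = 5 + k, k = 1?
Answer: -16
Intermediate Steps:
q(Z) = 6 (q(Z) = 5 + 1 = 6)
2*(q(-1 - 1*5) - 14) = 2*(6 - 14) = 2*(-8) = -16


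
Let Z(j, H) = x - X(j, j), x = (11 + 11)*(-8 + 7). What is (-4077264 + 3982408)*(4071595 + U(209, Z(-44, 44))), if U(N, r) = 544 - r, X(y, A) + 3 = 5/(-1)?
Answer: -386268144968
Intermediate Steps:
X(y, A) = -8 (X(y, A) = -3 + 5/(-1) = -3 + 5*(-1) = -3 - 5 = -8)
x = -22 (x = 22*(-1) = -22)
Z(j, H) = -14 (Z(j, H) = -22 - 1*(-8) = -22 + 8 = -14)
(-4077264 + 3982408)*(4071595 + U(209, Z(-44, 44))) = (-4077264 + 3982408)*(4071595 + (544 - 1*(-14))) = -94856*(4071595 + (544 + 14)) = -94856*(4071595 + 558) = -94856*4072153 = -386268144968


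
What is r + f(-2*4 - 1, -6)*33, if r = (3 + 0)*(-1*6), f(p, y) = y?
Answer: -216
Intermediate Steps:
r = -18 (r = 3*(-6) = -18)
r + f(-2*4 - 1, -6)*33 = -18 - 6*33 = -18 - 198 = -216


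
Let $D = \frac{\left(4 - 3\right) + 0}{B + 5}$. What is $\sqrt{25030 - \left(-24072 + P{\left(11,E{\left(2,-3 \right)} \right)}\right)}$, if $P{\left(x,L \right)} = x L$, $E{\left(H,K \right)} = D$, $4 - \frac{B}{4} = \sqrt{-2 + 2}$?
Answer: $\frac{\sqrt{21653751}}{21} \approx 221.59$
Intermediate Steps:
$B = 16$ ($B = 16 - 4 \sqrt{-2 + 2} = 16 - 4 \sqrt{0} = 16 - 0 = 16 + 0 = 16$)
$D = \frac{1}{21}$ ($D = \frac{\left(4 - 3\right) + 0}{16 + 5} = \frac{\left(4 - 3\right) + 0}{21} = \left(1 + 0\right) \frac{1}{21} = 1 \cdot \frac{1}{21} = \frac{1}{21} \approx 0.047619$)
$E{\left(H,K \right)} = \frac{1}{21}$
$P{\left(x,L \right)} = L x$
$\sqrt{25030 - \left(-24072 + P{\left(11,E{\left(2,-3 \right)} \right)}\right)} = \sqrt{25030 + \left(24072 - \frac{1}{21} \cdot 11\right)} = \sqrt{25030 + \left(24072 - \frac{11}{21}\right)} = \sqrt{25030 + \frac{505501}{21}} = \sqrt{\frac{1031131}{21}} = \frac{\sqrt{21653751}}{21}$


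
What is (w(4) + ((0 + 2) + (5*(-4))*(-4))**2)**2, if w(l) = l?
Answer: 45265984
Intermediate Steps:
(w(4) + ((0 + 2) + (5*(-4))*(-4))**2)**2 = (4 + ((0 + 2) + (5*(-4))*(-4))**2)**2 = (4 + (2 - 20*(-4))**2)**2 = (4 + (2 + 80)**2)**2 = (4 + 82**2)**2 = (4 + 6724)**2 = 6728**2 = 45265984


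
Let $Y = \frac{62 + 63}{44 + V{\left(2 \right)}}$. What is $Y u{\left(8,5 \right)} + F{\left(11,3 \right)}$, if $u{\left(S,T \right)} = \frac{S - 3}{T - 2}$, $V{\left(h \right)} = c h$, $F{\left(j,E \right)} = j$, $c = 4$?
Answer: $\frac{2341}{156} \approx 15.006$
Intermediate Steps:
$V{\left(h \right)} = 4 h$
$u{\left(S,T \right)} = \frac{-3 + S}{-2 + T}$
$Y = \frac{125}{52}$ ($Y = \frac{62 + 63}{44 + 4 \cdot 2} = \frac{125}{44 + 8} = \frac{125}{52} \approx 2.4038$)
$Y u{\left(8,5 \right)} + F{\left(11,3 \right)} = \frac{125 \frac{-3 + 8}{-2 + 5}}{52} + 11 = \frac{125 \cdot \frac{1}{3} \cdot 5}{52} + 11 = \frac{125}{52} \cdot \frac{5}{3} + 11 = \frac{625}{156} + 11 = \frac{2341}{156}$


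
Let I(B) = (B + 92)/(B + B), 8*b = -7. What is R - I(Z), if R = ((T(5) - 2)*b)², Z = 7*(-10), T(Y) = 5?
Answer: 15787/2240 ≈ 7.0478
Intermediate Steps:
b = -7/8 (b = (⅛)*(-7) = -7/8 ≈ -0.87500)
Z = -70
I(B) = (92 + B)/(2*B) (I(B) = (92 + B)/((2*B)) = (92 + B)*(1/(2*B)) = (92 + B)/(2*B))
R = 441/64 (R = ((5 - 2)*(-7/8))² = (3*(-7/8))² = (-21/8)² = 441/64 ≈ 6.8906)
R - I(Z) = 441/64 - (92 - 70)/(2*(-70)) = 441/64 - (-1)*22/(2*70) = 441/64 - 1*(-11/70) = 441/64 + 11/70 = 15787/2240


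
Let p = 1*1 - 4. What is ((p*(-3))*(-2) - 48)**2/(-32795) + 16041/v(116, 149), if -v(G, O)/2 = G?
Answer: -527075187/7608440 ≈ -69.275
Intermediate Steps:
p = -3 (p = 1 - 4 = -3)
v(G, O) = -2*G
((p*(-3))*(-2) - 48)**2/(-32795) + 16041/v(116, 149) = (-3*(-3)*(-2) - 48)**2/(-32795) + 16041/((-2*116)) = (9*(-2) - 48)**2*(-1/32795) + 16041/(-232) = (-18 - 48)**2*(-1/32795) + 16041*(-1/232) = (-66)**2*(-1/32795) - 16041/232 = 4356*(-1/32795) - 16041/232 = -4356/32795 - 16041/232 = -527075187/7608440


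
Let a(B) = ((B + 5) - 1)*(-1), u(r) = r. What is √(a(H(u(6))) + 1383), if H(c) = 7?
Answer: 14*√7 ≈ 37.041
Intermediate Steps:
a(B) = -4 - B (a(B) = ((5 + B) - 1)*(-1) = (4 + B)*(-1) = -4 - B)
√(a(H(u(6))) + 1383) = √((-4 - 1*7) + 1383) = √((-4 - 7) + 1383) = √(-11 + 1383) = √1372 = 14*√7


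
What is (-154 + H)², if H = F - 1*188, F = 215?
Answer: 16129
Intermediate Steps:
H = 27 (H = 215 - 1*188 = 215 - 188 = 27)
(-154 + H)² = (-154 + 27)² = (-127)² = 16129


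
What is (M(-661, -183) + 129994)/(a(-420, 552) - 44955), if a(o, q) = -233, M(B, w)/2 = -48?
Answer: -64949/22594 ≈ -2.8746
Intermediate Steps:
M(B, w) = -96 (M(B, w) = 2*(-48) = -96)
(M(-661, -183) + 129994)/(a(-420, 552) - 44955) = (-96 + 129994)/(-233 - 44955) = 129898/(-45188) = 129898*(-1/45188) = -64949/22594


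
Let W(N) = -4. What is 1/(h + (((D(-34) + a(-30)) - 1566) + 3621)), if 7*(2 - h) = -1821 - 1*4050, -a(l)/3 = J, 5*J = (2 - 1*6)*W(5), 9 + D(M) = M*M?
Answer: 35/141159 ≈ 0.00024795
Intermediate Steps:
D(M) = -9 + M² (D(M) = -9 + M*M = -9 + M²)
J = 16/5 (J = ((2 - 1*6)*(-4))/5 = ((2 - 6)*(-4))/5 = (-4*(-4))/5 = (⅕)*16 = 16/5 ≈ 3.2000)
a(l) = -48/5 (a(l) = -3*16/5 = -48/5)
h = 5885/7 (h = 2 - (-1821 - 1*4050)/7 = 2 - (-1821 - 4050)/7 = 2 - ⅐*(-5871) = 2 + 5871/7 = 5885/7 ≈ 840.71)
1/(h + (((D(-34) + a(-30)) - 1566) + 3621)) = 1/(5885/7 + ((((-9 + (-34)²) - 48/5) - 1566) + 3621)) = 1/(5885/7 + ((((-9 + 1156) - 48/5) - 1566) + 3621)) = 1/(5885/7 + (((1147 - 48/5) - 1566) + 3621)) = 1/(5885/7 + ((5687/5 - 1566) + 3621)) = 1/(5885/7 + (-2143/5 + 3621)) = 1/(5885/7 + 15962/5) = 1/(141159/35) = 35/141159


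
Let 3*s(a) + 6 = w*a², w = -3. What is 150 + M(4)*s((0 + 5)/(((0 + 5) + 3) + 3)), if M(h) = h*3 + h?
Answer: 13878/121 ≈ 114.69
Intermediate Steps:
M(h) = 4*h (M(h) = 3*h + h = 4*h)
s(a) = -2 - a² (s(a) = -2 + (-3*a²)/3 = -2 - a²)
150 + M(4)*s((0 + 5)/(((0 + 5) + 3) + 3)) = 150 + (4*4)*(-2 - ((0 + 5)/(((0 + 5) + 3) + 3))²) = 150 + 16*(-2 - (5/((5 + 3) + 3))²) = 150 + 16*(-2 - (5/(8 + 3))²) = 150 + 16*(-2 - (5/11)²) = 150 + 16*(-2 - 1*25/121) = 150 + 16*(-2 - 25/121) = 150 + 16*(-267/121) = 150 - 4272/121 = 13878/121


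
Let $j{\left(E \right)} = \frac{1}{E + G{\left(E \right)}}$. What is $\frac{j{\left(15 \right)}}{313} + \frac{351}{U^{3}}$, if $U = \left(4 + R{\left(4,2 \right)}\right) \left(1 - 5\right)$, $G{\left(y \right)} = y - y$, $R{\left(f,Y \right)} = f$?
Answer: $- \frac{1615177}{153845760} \approx -0.010499$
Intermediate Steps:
$G{\left(y \right)} = 0$
$j{\left(E \right)} = \frac{1}{E}$ ($j{\left(E \right)} = \frac{1}{E + 0} = \frac{1}{E}$)
$U = -32$ ($U = \left(4 + 4\right) \left(1 - 5\right) = 8 \left(-4\right) = -32$)
$\frac{j{\left(15 \right)}}{313} + \frac{351}{U^{3}} = \frac{1}{15 \cdot 313} + \frac{351}{\left(-32\right)^{3}} = \frac{1}{15} \cdot \frac{1}{313} + \frac{351}{-32768} = \frac{1}{4695} + 351 \left(- \frac{1}{32768}\right) = \frac{1}{4695} - \frac{351}{32768} = - \frac{1615177}{153845760}$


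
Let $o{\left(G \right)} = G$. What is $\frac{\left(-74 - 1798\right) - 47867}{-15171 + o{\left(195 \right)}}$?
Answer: $\frac{49739}{14976} \approx 3.3212$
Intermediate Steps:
$\frac{\left(-74 - 1798\right) - 47867}{-15171 + o{\left(195 \right)}} = \frac{\left(-74 - 1798\right) - 47867}{-15171 + 195} = \frac{\left(-74 - 1798\right) - 47867}{-14976} = \left(-1872 - 47867\right) \left(- \frac{1}{14976}\right) = \left(-49739\right) \left(- \frac{1}{14976}\right) = \frac{49739}{14976}$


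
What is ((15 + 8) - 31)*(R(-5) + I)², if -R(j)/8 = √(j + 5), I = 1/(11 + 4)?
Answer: -8/225 ≈ -0.035556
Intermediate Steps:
I = 1/15 ≈ 0.066667
R(j) = -8*√(5 + j) (R(j) = -8*√(j + 5) = -8*√(5 + j))
((15 + 8) - 31)*(R(-5) + I)² = ((15 + 8) - 31)*(-8*√(5 - 5) + 1/15)² = (23 - 31)*(-8*√0 + 1/15)² = -8*(-8*0 + 1/15)² = -8*(0 + 1/15)² = -8*(1/15)² = -8*1/225 = -8/225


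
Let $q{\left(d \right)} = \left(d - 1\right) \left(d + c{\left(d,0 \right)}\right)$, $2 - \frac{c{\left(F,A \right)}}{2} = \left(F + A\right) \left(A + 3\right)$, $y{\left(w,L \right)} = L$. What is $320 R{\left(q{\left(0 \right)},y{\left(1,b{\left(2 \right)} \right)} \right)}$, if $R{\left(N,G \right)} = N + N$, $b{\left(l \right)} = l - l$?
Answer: $-2560$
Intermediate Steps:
$b{\left(l \right)} = 0$
$c{\left(F,A \right)} = 4 - 2 \left(3 + A\right) \left(A + F\right)$ ($c{\left(F,A \right)} = 4 - 2 \left(F + A\right) \left(A + 3\right) = 4 - 2 \left(A + F\right) \left(3 + A\right) = 4 - 2 \left(3 + A\right) \left(A + F\right)$)
$q{\left(d \right)} = \left(-1 + d\right) \left(4 - 5 d\right)$ ($q{\left(d \right)} = \left(d - 1\right) \left(d - \left(-4 + 0 + 6 d\right)\right) = \left(-1 + d\right) \left(d + \left(4 + 0 - 6 d - 0 + 0\right)\right) = \left(-1 + d\right) \left(d + \left(4 + 0 - 6 d + 0 + 0\right)\right) = \left(-1 + d\right) \left(d - \left(-4 + 6 d\right)\right) = \left(-1 + d\right) \left(4 - 5 d\right)$)
$R{\left(N,G \right)} = 2 N$
$320 R{\left(q{\left(0 \right)},y{\left(1,b{\left(2 \right)} \right)} \right)} = 320 \cdot 2 \left(-4 - 5 \cdot 0^{2} + 9 \cdot 0\right) = 320 \cdot 2 \left(-4 - 0 + 0\right) = 320 \cdot 2 \left(-4 + 0 + 0\right) = 320 \cdot 2 \left(-4\right) = 320 \left(-8\right) = -2560$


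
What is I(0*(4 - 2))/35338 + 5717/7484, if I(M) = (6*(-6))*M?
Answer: 5717/7484 ≈ 0.76390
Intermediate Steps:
I(M) = -36*M
I(0*(4 - 2))/35338 + 5717/7484 = -0*(4 - 2)/35338 + 5717/7484 = -0*2*(1/35338) + 5717*(1/7484) = -36*0*(1/35338) + 5717/7484 = 0*(1/35338) + 5717/7484 = 0 + 5717/7484 = 5717/7484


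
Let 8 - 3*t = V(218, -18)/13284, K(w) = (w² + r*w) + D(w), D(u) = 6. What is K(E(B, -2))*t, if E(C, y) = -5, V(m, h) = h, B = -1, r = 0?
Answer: 183055/2214 ≈ 82.681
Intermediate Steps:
K(w) = 6 + w² (K(w) = (w² + 0*w) + 6 = (w² + 0) + 6 = w² + 6 = 6 + w²)
t = 5905/2214 (t = 8/3 - (-6)/13284 = 8/3 - ⅓*(-1/738) = 8/3 + 1/2214 = 5905/2214 ≈ 2.6671)
K(E(B, -2))*t = (6 + (-5)²)*(5905/2214) = (6 + 25)*(5905/2214) = 31*(5905/2214) = 183055/2214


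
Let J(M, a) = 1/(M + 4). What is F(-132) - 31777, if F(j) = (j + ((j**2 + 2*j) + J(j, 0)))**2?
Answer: 4750061419521/16384 ≈ 2.8992e+8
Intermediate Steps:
J(M, a) = 1/(4 + M)
F(j) = (j**2 + 1/(4 + j) + 3*j)**2 (F(j) = (j + ((j**2 + 2*j) + 1/(4 + j)))**2 = (j + (j**2 + 1/(4 + j) + 2*j))**2 = (j**2 + 1/(4 + j) + 3*j)**2)
F(-132) - 31777 = (1 - 132*(3 - 132)*(4 - 132))**2/(4 - 132)**2 - 31777 = (1 - 132*(-129)*(-128))**2/(-128)**2 - 31777 = (1 - 2179584)**2*(1/16384) - 31777 = (-2179583)**2*(1/16384) - 31777 = 4750582053889*(1/16384) - 31777 = 4750582053889/16384 - 31777 = 4750061419521/16384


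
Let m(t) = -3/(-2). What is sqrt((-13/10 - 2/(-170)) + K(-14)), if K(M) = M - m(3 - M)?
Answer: I*sqrt(121295)/85 ≈ 4.0973*I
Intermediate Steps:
m(t) = 3/2 (m(t) = -3*(-1/2) = 3/2)
K(M) = -3/2 + M (K(M) = M - 1*3/2 = M - 3/2 = -3/2 + M)
sqrt((-13/10 - 2/(-170)) + K(-14)) = sqrt((-13/10 - 2/(-170)) + (-3/2 - 14)) = sqrt((-13*1/10 - 2*(-1/170)) - 31/2) = sqrt((-13/10 + 1/85) - 31/2) = sqrt(-219/170 - 31/2) = sqrt(-1427/85) = I*sqrt(121295)/85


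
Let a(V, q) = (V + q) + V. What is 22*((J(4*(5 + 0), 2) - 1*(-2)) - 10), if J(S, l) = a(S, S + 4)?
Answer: 1232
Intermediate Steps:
a(V, q) = q + 2*V
J(S, l) = 4 + 3*S (J(S, l) = (S + 4) + 2*S = (4 + S) + 2*S = 4 + 3*S)
22*((J(4*(5 + 0), 2) - 1*(-2)) - 10) = 22*(((4 + 3*(4*(5 + 0))) - 1*(-2)) - 10) = 22*(((4 + 3*(4*5)) + 2) - 10) = 22*(((4 + 3*20) + 2) - 10) = 22*(((4 + 60) + 2) - 10) = 22*((64 + 2) - 10) = 22*(66 - 10) = 22*56 = 1232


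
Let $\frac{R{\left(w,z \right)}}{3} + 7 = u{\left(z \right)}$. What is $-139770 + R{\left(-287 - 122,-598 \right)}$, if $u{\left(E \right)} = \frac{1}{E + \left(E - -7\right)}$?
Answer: $- \frac{166211502}{1189} \approx -1.3979 \cdot 10^{5}$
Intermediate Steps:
$u{\left(E \right)} = \frac{1}{7 + 2 E}$ ($u{\left(E \right)} = \frac{1}{E + \left(E + 7\right)} = \frac{1}{E + \left(7 + E\right)} = \frac{1}{7 + 2 E}$)
$R{\left(w,z \right)} = -21 + \frac{3}{7 + 2 z}$
$-139770 + R{\left(-287 - 122,-598 \right)} = -139770 + \frac{6 \left(-24 - -4186\right)}{7 + 2 \left(-598\right)} = -139770 + \frac{6 \left(-24 + 4186\right)}{7 - 1196} = -139770 + 6 \frac{1}{-1189} \cdot 4162 = -139770 + 6 \left(- \frac{1}{1189}\right) 4162 = -139770 - \frac{24972}{1189} = - \frac{166211502}{1189}$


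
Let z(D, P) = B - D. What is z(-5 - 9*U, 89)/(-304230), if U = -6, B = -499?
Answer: 274/152115 ≈ 0.0018013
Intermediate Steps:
z(D, P) = -499 - D
z(-5 - 9*U, 89)/(-304230) = (-499 - (-5 - 9*(-6)))/(-304230) = (-499 - (-5 + 54))*(-1/304230) = (-499 - 1*49)*(-1/304230) = (-499 - 49)*(-1/304230) = -548*(-1/304230) = 274/152115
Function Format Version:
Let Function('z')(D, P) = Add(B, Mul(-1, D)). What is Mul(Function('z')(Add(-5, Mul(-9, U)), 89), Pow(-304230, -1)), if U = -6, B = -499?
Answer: Rational(274, 152115) ≈ 0.0018013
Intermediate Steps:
Function('z')(D, P) = Add(-499, Mul(-1, D))
Mul(Function('z')(Add(-5, Mul(-9, U)), 89), Pow(-304230, -1)) = Mul(Add(-499, Mul(-1, Add(-5, Mul(-9, -6)))), Pow(-304230, -1)) = Mul(Add(-499, Mul(-1, Add(-5, 54))), Rational(-1, 304230)) = Mul(Add(-499, Mul(-1, 49)), Rational(-1, 304230)) = Mul(Add(-499, -49), Rational(-1, 304230)) = Mul(-548, Rational(-1, 304230)) = Rational(274, 152115)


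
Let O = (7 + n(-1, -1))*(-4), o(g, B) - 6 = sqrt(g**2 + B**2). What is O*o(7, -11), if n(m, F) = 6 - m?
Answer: -336 - 56*sqrt(170) ≈ -1066.2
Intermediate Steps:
o(g, B) = 6 + sqrt(B**2 + g**2) (o(g, B) = 6 + sqrt(g**2 + B**2) = 6 + sqrt(B**2 + g**2))
O = -56 (O = (7 + (6 - 1*(-1)))*(-4) = (7 + (6 + 1))*(-4) = (7 + 7)*(-4) = 14*(-4) = -56)
O*o(7, -11) = -56*(6 + sqrt((-11)**2 + 7**2)) = -56*(6 + sqrt(121 + 49)) = -56*(6 + sqrt(170)) = -336 - 56*sqrt(170)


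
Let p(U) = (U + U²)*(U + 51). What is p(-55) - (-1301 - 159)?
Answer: -10420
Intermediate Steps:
p(U) = (51 + U)*(U + U²) (p(U) = (U + U²)*(51 + U) = (51 + U)*(U + U²))
p(-55) - (-1301 - 159) = -55*(51 + (-55)² + 52*(-55)) - (-1301 - 159) = -55*(51 + 3025 - 2860) - 1*(-1460) = -55*216 + 1460 = -11880 + 1460 = -10420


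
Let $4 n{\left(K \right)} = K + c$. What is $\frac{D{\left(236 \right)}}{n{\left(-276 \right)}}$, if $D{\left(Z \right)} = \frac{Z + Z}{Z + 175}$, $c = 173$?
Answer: $- \frac{1888}{42333} \approx -0.044599$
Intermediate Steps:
$D{\left(Z \right)} = \frac{2 Z}{175 + Z}$
$n{\left(K \right)} = \frac{173}{4} + \frac{K}{4}$ ($n{\left(K \right)} = \frac{K + 173}{4} = \frac{173 + K}{4} = \frac{173}{4} + \frac{K}{4}$)
$\frac{D{\left(236 \right)}}{n{\left(-276 \right)}} = \frac{2 \cdot 236 \frac{1}{175 + 236}}{\frac{173}{4} + \frac{1}{4} \left(-276\right)} = \frac{2 \cdot 236 \cdot \frac{1}{411}}{\frac{173}{4} - 69} = \frac{2 \cdot 236 \cdot \frac{1}{411}}{- \frac{103}{4}} = \frac{472}{411} \left(- \frac{4}{103}\right) = - \frac{1888}{42333}$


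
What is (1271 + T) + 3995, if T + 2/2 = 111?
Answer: 5376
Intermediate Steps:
T = 110 (T = -1 + 111 = 110)
(1271 + T) + 3995 = (1271 + 110) + 3995 = 1381 + 3995 = 5376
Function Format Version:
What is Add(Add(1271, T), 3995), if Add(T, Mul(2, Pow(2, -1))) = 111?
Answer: 5376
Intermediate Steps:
T = 110 (T = Add(-1, 111) = 110)
Add(Add(1271, T), 3995) = Add(Add(1271, 110), 3995) = Add(1381, 3995) = 5376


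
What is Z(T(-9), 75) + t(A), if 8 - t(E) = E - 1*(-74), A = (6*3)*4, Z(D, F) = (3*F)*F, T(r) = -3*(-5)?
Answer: 16737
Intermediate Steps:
T(r) = 15
Z(D, F) = 3*F**2
A = 72 (A = 18*4 = 72)
t(E) = -66 - E (t(E) = 8 - (E - 1*(-74)) = 8 - (E + 74) = 8 - (74 + E) = 8 + (-74 - E) = -66 - E)
Z(T(-9), 75) + t(A) = 3*75**2 + (-66 - 1*72) = 3*5625 + (-66 - 72) = 16875 - 138 = 16737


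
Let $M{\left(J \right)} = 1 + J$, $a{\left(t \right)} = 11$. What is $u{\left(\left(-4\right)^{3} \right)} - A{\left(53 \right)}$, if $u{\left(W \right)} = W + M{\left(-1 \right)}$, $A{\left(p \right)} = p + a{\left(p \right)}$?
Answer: $-128$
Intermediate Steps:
$A{\left(p \right)} = 11 + p$ ($A{\left(p \right)} = p + 11 = 11 + p$)
$u{\left(W \right)} = W$ ($u{\left(W \right)} = W + \left(1 - 1\right) = W + 0 = W$)
$u{\left(\left(-4\right)^{3} \right)} - A{\left(53 \right)} = \left(-4\right)^{3} - \left(11 + 53\right) = -64 - 64 = -128$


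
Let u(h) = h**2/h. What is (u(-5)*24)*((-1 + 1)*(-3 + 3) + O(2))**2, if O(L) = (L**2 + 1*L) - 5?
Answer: -120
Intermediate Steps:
O(L) = -5 + L + L**2 (O(L) = (L**2 + L) - 5 = (L + L**2) - 5 = -5 + L + L**2)
u(h) = h
(u(-5)*24)*((-1 + 1)*(-3 + 3) + O(2))**2 = (-5*24)*((-1 + 1)*(-3 + 3) + (-5 + 2 + 2**2))**2 = -120*(0*0 + (-5 + 2 + 4))**2 = -120*(0 + 1)**2 = -120*1**2 = -120*1 = -120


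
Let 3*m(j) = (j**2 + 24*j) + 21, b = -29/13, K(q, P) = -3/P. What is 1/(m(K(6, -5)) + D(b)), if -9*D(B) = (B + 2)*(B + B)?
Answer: 12675/149636 ≈ 0.084706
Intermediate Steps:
b = -29/13 (b = -29*1/13 = -29/13 ≈ -2.2308)
D(B) = -2*B*(2 + B)/9 (D(B) = -(B + 2)*(B + B)/9 = -(2 + B)*2*B/9 = -2*B*(2 + B)/9)
m(j) = 7 + 8*j + j**2/3 (m(j) = ((j**2 + 24*j) + 21)/3 = (21 + j**2 + 24*j)/3 = 7 + 8*j + j**2/3)
1/(m(K(6, -5)) + D(b)) = 1/((7 + 8*(-3/(-5)) + (-3/(-5))**2/3) - 2/9*(-29/13)*(2 - 29/13)) = 1/((7 + 8*(-3*(-1/5)) + (-3*(-1/5))**2/3) - 2/9*(-29/13)*(-3/13)) = 1/((7 + 8*(3/5) + (3/5)**2/3) - 58/507) = 1/((7 + 24/5 + (1/3)*(9/25)) - 58/507) = 1/((7 + 24/5 + 3/25) - 58/507) = 1/(298/25 - 58/507) = 1/(149636/12675) = 12675/149636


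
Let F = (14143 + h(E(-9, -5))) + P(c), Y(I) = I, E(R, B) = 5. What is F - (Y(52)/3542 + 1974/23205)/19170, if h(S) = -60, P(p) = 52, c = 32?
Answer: 88378680732841/6252471225 ≈ 14135.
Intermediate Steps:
F = 14135 (F = (14143 - 60) + 52 = 14083 + 52 = 14135)
F - (Y(52)/3542 + 1974/23205)/19170 = 14135 - (52/3542 + 1974/23205)/19170 = 14135 - (52*(1/3542) + 1974*(1/23205))/19170 = 14135 - (26/1771 + 94/1105)/19170 = 14135 - 195204/(1956955*19170) = 14135 - 1*32534/6252471225 = 14135 - 32534/6252471225 = 88378680732841/6252471225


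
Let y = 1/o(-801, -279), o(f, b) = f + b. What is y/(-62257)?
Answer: 1/67237560 ≈ 1.4873e-8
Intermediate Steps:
o(f, b) = b + f
y = -1/1080 (y = 1/(-279 - 801) = 1/(-1080) = -1/1080 ≈ -0.00092593)
y/(-62257) = -1/1080/(-62257) = -1/1080*(-1/62257) = 1/67237560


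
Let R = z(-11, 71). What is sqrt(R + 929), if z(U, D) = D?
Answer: 10*sqrt(10) ≈ 31.623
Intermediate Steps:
R = 71
sqrt(R + 929) = sqrt(71 + 929) = sqrt(1000) = 10*sqrt(10)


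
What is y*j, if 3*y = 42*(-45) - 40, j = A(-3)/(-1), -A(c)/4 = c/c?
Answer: -7720/3 ≈ -2573.3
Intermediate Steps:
A(c) = -4 (A(c) = -4*c/c = -4*1 = -4)
j = 4 (j = -4/(-1) = -4*(-1) = 4)
y = -1930/3 (y = (42*(-45) - 40)/3 = (-1890 - 40)/3 = (⅓)*(-1930) = -1930/3 ≈ -643.33)
y*j = -1930/3*4 = -7720/3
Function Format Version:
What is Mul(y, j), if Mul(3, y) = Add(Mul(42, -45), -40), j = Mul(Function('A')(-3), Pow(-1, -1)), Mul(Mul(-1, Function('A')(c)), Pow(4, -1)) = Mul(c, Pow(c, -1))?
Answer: Rational(-7720, 3) ≈ -2573.3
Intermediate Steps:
Function('A')(c) = -4 (Function('A')(c) = Mul(-4, Mul(c, Pow(c, -1))) = Mul(-4, 1) = -4)
j = 4 (j = Mul(-4, Pow(-1, -1)) = Mul(-4, -1) = 4)
y = Rational(-1930, 3) (y = Mul(Rational(1, 3), Add(Mul(42, -45), -40)) = Mul(Rational(1, 3), Add(-1890, -40)) = Mul(Rational(1, 3), -1930) = Rational(-1930, 3) ≈ -643.33)
Mul(y, j) = Mul(Rational(-1930, 3), 4) = Rational(-7720, 3)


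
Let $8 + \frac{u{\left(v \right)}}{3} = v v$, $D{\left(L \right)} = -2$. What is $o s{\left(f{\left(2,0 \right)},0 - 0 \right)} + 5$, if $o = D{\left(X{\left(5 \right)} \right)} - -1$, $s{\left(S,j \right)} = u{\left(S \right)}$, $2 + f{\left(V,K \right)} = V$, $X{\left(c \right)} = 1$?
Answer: $29$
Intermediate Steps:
$f{\left(V,K \right)} = -2 + V$
$u{\left(v \right)} = -24 + 3 v^{2}$ ($u{\left(v \right)} = -24 + 3 v v = -24 + 3 v^{2}$)
$s{\left(S,j \right)} = -24 + 3 S^{2}$
$o = -1$ ($o = -2 - -1 = -2 + 1 = -1$)
$o s{\left(f{\left(2,0 \right)},0 - 0 \right)} + 5 = - (-24 + 3 \left(-2 + 2\right)^{2}) + 5 = - (-24 + 3 \cdot 0^{2}) + 5 = - (-24 + 3 \cdot 0) + 5 = - (-24 + 0) + 5 = \left(-1\right) \left(-24\right) + 5 = 24 + 5 = 29$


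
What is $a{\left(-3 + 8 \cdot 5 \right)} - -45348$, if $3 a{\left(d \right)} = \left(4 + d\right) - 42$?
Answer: $\frac{136043}{3} \approx 45348.0$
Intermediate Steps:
$a{\left(d \right)} = - \frac{38}{3} + \frac{d}{3}$ ($a{\left(d \right)} = \frac{\left(4 + d\right) - 42}{3} = \frac{-38 + d}{3} = - \frac{38}{3} + \frac{d}{3}$)
$a{\left(-3 + 8 \cdot 5 \right)} - -45348 = \left(- \frac{38}{3} + \frac{-3 + 8 \cdot 5}{3}\right) - -45348 = \left(- \frac{38}{3} + \frac{-3 + 40}{3}\right) + 45348 = \left(- \frac{38}{3} + \frac{1}{3} \cdot 37\right) + 45348 = \left(- \frac{38}{3} + \frac{37}{3}\right) + 45348 = - \frac{1}{3} + 45348 = \frac{136043}{3}$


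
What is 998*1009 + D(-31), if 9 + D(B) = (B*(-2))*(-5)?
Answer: 1006663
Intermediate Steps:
D(B) = -9 + 10*B (D(B) = -9 + (B*(-2))*(-5) = -9 - 2*B*(-5) = -9 + 10*B)
998*1009 + D(-31) = 998*1009 + (-9 + 10*(-31)) = 1006982 + (-9 - 310) = 1006982 - 319 = 1006663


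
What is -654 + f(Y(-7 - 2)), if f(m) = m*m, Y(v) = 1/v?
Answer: -52973/81 ≈ -653.99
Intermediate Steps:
f(m) = m²
-654 + f(Y(-7 - 2)) = -654 + (1/(-7 - 2))² = -654 + (1/(-9))² = -654 + (-⅑)² = -654 + 1/81 = -52973/81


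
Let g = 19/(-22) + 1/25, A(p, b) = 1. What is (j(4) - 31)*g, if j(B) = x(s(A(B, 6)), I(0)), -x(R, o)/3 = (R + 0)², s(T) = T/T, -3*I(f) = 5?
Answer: 7701/275 ≈ 28.004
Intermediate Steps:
I(f) = -5/3 (I(f) = -⅓*5 = -5/3)
s(T) = 1
x(R, o) = -3*R² (x(R, o) = -3*(R + 0)² = -3*R²)
j(B) = -3 (j(B) = -3*1² = -3*1 = -3)
g = -453/550 (g = 19*(-1/22) + 1*(1/25) = -19/22 + 1/25 = -453/550 ≈ -0.82364)
(j(4) - 31)*g = (-3 - 31)*(-453/550) = -34*(-453/550) = 7701/275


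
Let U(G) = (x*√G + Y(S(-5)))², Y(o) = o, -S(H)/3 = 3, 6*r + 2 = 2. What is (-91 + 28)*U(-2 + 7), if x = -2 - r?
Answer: -6363 - 2268*√5 ≈ -11434.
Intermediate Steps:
r = 0 (r = -⅓ + (⅙)*2 = -⅓ + ⅓ = 0)
S(H) = -9 (S(H) = -3*3 = -9)
x = -2 (x = -2 - 1*0 = -2 + 0 = -2)
U(G) = (-9 - 2*√G)² (U(G) = (-2*√G - 9)² = (-9 - 2*√G)²)
(-91 + 28)*U(-2 + 7) = (-91 + 28)*(9 + 2*√(-2 + 7))² = -63*(9 + 2*√5)²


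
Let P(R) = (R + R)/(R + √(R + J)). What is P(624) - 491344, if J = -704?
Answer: 8*(-61418*√5 + 9581169*I)/(√5 - 156*I) ≈ -4.9134e+5 - 0.028662*I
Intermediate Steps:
P(R) = 2*R/(R + √(-704 + R)) (P(R) = (R + R)/(R + √(R - 704)) = (2*R)/(R + √(-704 + R)) = 2*R/(R + √(-704 + R)))
P(624) - 491344 = 2*624/(624 + √(-704 + 624)) - 491344 = 2*624/(624 + √(-80)) - 491344 = 2*624/(624 + 4*I*√5) - 491344 = 1248/(624 + 4*I*√5) - 491344 = -491344 + 1248/(624 + 4*I*√5)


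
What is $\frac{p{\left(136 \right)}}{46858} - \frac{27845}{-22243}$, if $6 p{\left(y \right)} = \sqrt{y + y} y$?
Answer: $\frac{27845}{22243} + \frac{136 \sqrt{17}}{70287} \approx 1.2598$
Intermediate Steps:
$p{\left(y \right)} = \frac{\sqrt{2} y^{\frac{3}{2}}}{6}$ ($p{\left(y \right)} = \frac{\sqrt{y + y} y}{6} = \frac{\sqrt{2 y} y}{6} = \frac{\sqrt{2} \sqrt{y} y}{6} = \frac{\sqrt{2} y^{\frac{3}{2}}}{6}$)
$\frac{p{\left(136 \right)}}{46858} - \frac{27845}{-22243} = \frac{\frac{1}{6} \sqrt{2} \cdot 136^{\frac{3}{2}}}{46858} - \frac{27845}{-22243} = \frac{\sqrt{2} \cdot 272 \sqrt{34}}{6} \cdot \frac{1}{46858} - - \frac{27845}{22243} = \frac{272 \sqrt{17}}{3} \cdot \frac{1}{46858} + \frac{27845}{22243} = \frac{136 \sqrt{17}}{70287} + \frac{27845}{22243} = \frac{27845}{22243} + \frac{136 \sqrt{17}}{70287}$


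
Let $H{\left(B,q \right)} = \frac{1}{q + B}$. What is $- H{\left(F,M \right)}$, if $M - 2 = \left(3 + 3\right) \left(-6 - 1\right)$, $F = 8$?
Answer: $\frac{1}{32} \approx 0.03125$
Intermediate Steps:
$M = -40$ ($M = 2 + \left(3 + 3\right) \left(-6 - 1\right) = 2 + 6 \left(-7\right) = 2 - 42 = -40$)
$H{\left(B,q \right)} = \frac{1}{B + q}$
$- H{\left(F,M \right)} = - \frac{1}{8 - 40} = - \frac{1}{-32} = \left(-1\right) \left(- \frac{1}{32}\right) = \frac{1}{32}$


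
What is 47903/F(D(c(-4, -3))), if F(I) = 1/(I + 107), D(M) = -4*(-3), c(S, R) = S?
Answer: 5700457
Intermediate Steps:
D(M) = 12
F(I) = 1/(107 + I)
47903/F(D(c(-4, -3))) = 47903/(1/(107 + 12)) = 47903/(1/119) = 47903*119 = 5700457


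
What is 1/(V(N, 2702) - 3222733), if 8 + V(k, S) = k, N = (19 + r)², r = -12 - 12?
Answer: -1/3222716 ≈ -3.1030e-7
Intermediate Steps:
r = -24
N = 25 (N = (19 - 24)² = (-5)² = 25)
V(k, S) = -8 + k
1/(V(N, 2702) - 3222733) = 1/((-8 + 25) - 3222733) = 1/(17 - 3222733) = 1/(-3222716) = -1/3222716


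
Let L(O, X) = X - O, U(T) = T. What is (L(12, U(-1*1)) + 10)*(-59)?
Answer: 177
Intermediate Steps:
(L(12, U(-1*1)) + 10)*(-59) = ((-1*1 - 1*12) + 10)*(-59) = ((-1 - 12) + 10)*(-59) = (-13 + 10)*(-59) = -3*(-59) = 177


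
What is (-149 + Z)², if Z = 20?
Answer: 16641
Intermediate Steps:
(-149 + Z)² = (-149 + 20)² = (-129)² = 16641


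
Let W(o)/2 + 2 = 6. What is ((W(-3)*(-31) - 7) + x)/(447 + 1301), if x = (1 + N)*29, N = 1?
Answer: -197/1748 ≈ -0.11270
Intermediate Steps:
W(o) = 8 (W(o) = -4 + 2*6 = -4 + 12 = 8)
x = 58 (x = (1 + 1)*29 = 2*29 = 58)
((W(-3)*(-31) - 7) + x)/(447 + 1301) = ((8*(-31) - 7) + 58)/(447 + 1301) = ((-248 - 7) + 58)/1748 = (-255 + 58)*(1/1748) = -197*1/1748 = -197/1748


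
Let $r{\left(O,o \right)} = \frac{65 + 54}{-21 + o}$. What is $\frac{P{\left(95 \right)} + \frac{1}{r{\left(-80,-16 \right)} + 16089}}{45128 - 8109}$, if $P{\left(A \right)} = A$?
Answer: $\frac{56541567}{22032746306} \approx 0.0025663$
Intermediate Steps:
$r{\left(O,o \right)} = \frac{119}{-21 + o}$
$\frac{P{\left(95 \right)} + \frac{1}{r{\left(-80,-16 \right)} + 16089}}{45128 - 8109} = \frac{95 + \frac{1}{\frac{119}{-21 - 16} + 16089}}{45128 - 8109} = \frac{95 + \frac{1}{\frac{119}{-37} + 16089}}{37019} = \left(95 + \frac{1}{119 \left(- \frac{1}{37}\right) + 16089}\right) \frac{1}{37019} = \left(95 + \frac{1}{- \frac{119}{37} + 16089}\right) \frac{1}{37019} = \left(95 + \frac{1}{\frac{595174}{37}}\right) \frac{1}{37019} = \left(95 + \frac{37}{595174}\right) \frac{1}{37019} = \frac{56541567}{595174} \cdot \frac{1}{37019} = \frac{56541567}{22032746306}$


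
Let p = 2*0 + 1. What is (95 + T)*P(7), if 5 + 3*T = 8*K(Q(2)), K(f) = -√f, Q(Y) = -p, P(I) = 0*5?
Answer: 0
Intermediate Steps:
p = 1 (p = 0 + 1 = 1)
P(I) = 0
Q(Y) = -1 (Q(Y) = -1*1 = -1)
T = -5/3 - 8*I/3 (T = -5/3 + (8*(-√(-1)))/3 = -5/3 + (8*(-I))/3 = -5/3 + (-8*I)/3 = -5/3 - 8*I/3 ≈ -1.6667 - 2.6667*I)
(95 + T)*P(7) = (95 + (-5/3 - 8*I/3))*0 = (280/3 - 8*I/3)*0 = 0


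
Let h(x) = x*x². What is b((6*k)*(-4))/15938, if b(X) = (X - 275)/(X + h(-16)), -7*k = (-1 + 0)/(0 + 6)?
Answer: 1929/457038088 ≈ 4.2207e-6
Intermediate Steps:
k = 1/42 (k = -(-1 + 0)/(7*(0 + 6)) = -(-1)/(7*6) = -⅐*(-⅙) = 1/42 ≈ 0.023810)
h(x) = x³
b(X) = (-275 + X)/(-4096 + X) (b(X) = (X - 275)/(X + (-16)³) = (-275 + X)/(X - 4096) = (-275 + X)/(-4096 + X))
b((6*k)*(-4))/15938 = ((-275 + (6*(1/42))*(-4))/(-4096 + (6*(1/42))*(-4)))/15938 = ((-275 + (⅐)*(-4))/(-4096 + (⅐)*(-4)))*(1/15938) = ((-275 - 4/7)/(-4096 - 4/7))*(1/15938) = (-1929/7/(-28676/7))*(1/15938) = -7/28676*(-1929/7)*(1/15938) = (1929/28676)*(1/15938) = 1929/457038088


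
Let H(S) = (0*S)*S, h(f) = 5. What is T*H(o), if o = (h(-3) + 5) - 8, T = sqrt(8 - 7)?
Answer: 0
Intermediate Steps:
T = 1 (T = sqrt(1) = 1)
o = 2 (o = (5 + 5) - 8 = 10 - 8 = 2)
H(S) = 0 (H(S) = 0*S = 0)
T*H(o) = 1*0 = 0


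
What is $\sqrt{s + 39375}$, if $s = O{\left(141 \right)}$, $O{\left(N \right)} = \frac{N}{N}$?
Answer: $4 \sqrt{2461} \approx 198.43$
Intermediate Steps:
$O{\left(N \right)} = 1$
$s = 1$
$\sqrt{s + 39375} = \sqrt{1 + 39375} = \sqrt{39376} = 4 \sqrt{2461}$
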